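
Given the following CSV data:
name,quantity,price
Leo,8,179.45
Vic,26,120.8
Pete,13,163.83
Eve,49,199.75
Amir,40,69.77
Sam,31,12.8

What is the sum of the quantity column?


Values in 'quantity' column:
  Row 1: 8
  Row 2: 26
  Row 3: 13
  Row 4: 49
  Row 5: 40
  Row 6: 31
Sum = 8 + 26 + 13 + 49 + 40 + 31 = 167

ANSWER: 167


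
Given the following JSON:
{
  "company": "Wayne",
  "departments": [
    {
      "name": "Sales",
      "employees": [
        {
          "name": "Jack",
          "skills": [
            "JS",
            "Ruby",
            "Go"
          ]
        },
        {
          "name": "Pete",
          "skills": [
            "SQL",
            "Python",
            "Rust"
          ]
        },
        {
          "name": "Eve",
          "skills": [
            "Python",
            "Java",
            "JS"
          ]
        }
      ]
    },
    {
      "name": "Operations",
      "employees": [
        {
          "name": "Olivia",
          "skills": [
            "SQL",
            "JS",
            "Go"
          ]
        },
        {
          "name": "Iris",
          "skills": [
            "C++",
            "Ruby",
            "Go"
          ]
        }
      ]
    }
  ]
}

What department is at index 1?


Path: departments[1].name
Value: Operations

ANSWER: Operations


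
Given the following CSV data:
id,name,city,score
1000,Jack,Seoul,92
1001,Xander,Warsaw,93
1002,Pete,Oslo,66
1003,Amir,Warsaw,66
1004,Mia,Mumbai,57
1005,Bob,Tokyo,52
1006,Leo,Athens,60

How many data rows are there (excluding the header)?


Counting rows (excluding header):
Header: id,name,city,score
Data rows: 7

ANSWER: 7


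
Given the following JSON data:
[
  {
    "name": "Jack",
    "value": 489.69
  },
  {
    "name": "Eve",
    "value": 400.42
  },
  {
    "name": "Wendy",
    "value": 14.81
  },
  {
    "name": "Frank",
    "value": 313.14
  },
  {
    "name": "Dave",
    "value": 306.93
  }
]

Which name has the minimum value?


Comparing values:
  Jack: 489.69
  Eve: 400.42
  Wendy: 14.81
  Frank: 313.14
  Dave: 306.93
Minimum: Wendy (14.81)

ANSWER: Wendy


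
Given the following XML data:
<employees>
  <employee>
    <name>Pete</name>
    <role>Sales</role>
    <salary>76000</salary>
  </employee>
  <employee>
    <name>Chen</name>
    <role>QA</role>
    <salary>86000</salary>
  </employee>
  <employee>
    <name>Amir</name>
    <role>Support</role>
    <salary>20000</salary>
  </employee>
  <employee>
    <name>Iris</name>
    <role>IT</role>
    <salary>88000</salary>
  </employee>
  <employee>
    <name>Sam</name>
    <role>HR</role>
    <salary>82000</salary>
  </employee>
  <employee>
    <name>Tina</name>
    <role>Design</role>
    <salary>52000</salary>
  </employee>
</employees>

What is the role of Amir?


Searching for <employee> with <name>Amir</name>
Found at position 3
<role>Support</role>

ANSWER: Support


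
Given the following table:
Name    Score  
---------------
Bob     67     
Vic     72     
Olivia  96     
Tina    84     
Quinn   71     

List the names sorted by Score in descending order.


Sorting by Score (descending):
  Olivia: 96
  Tina: 84
  Vic: 72
  Quinn: 71
  Bob: 67


ANSWER: Olivia, Tina, Vic, Quinn, Bob


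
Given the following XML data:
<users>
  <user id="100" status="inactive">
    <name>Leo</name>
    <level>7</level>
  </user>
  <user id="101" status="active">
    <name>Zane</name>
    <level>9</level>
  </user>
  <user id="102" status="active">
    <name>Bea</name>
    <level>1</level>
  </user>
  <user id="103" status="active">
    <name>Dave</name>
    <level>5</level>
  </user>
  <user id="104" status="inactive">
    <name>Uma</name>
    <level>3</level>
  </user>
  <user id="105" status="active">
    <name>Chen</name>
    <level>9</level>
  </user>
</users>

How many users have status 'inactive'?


Counting users with status='inactive':
  Leo (id=100) -> MATCH
  Uma (id=104) -> MATCH
Count: 2

ANSWER: 2


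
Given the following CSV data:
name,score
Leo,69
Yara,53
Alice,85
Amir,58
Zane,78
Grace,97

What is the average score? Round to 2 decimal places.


Scores: 69, 53, 85, 58, 78, 97
Sum = 440
Count = 6
Average = 440 / 6 = 73.33

ANSWER: 73.33


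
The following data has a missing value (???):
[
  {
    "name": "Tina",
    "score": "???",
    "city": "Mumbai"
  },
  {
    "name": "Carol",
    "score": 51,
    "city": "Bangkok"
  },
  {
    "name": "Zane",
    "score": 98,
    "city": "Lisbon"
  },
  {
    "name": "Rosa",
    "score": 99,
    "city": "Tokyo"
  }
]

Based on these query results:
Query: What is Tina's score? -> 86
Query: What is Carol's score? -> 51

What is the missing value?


The missing value is Tina's score
From query: Tina's score = 86

ANSWER: 86


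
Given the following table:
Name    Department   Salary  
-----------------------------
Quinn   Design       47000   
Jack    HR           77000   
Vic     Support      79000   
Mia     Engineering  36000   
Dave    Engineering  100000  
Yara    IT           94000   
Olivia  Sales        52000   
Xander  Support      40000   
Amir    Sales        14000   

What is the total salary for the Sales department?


Sales department members:
  Olivia: 52000
  Amir: 14000
Total = 52000 + 14000 = 66000

ANSWER: 66000


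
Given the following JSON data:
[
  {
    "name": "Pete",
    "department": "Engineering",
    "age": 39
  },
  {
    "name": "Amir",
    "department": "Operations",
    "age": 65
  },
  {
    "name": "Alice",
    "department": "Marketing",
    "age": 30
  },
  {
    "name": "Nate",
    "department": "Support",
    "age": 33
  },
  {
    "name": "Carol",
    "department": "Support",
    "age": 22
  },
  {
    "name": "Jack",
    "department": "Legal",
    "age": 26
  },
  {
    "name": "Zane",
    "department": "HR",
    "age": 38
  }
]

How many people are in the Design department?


Scanning records for department = Design
  No matches found
Count: 0

ANSWER: 0


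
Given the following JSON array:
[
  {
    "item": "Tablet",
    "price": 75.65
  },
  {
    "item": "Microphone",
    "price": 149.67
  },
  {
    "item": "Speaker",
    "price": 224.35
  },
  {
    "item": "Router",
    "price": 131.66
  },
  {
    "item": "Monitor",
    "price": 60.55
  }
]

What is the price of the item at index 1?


Array index 1 -> Microphone
price = 149.67

ANSWER: 149.67


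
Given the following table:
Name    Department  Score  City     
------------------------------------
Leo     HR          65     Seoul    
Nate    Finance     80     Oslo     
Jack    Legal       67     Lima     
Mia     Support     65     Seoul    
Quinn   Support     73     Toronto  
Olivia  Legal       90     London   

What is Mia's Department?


Row 4: Mia
Department = Support

ANSWER: Support


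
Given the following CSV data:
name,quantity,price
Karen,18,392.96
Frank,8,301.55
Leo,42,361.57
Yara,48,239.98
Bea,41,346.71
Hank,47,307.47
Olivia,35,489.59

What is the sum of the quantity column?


Values in 'quantity' column:
  Row 1: 18
  Row 2: 8
  Row 3: 42
  Row 4: 48
  Row 5: 41
  Row 6: 47
  Row 7: 35
Sum = 18 + 8 + 42 + 48 + 41 + 47 + 35 = 239

ANSWER: 239


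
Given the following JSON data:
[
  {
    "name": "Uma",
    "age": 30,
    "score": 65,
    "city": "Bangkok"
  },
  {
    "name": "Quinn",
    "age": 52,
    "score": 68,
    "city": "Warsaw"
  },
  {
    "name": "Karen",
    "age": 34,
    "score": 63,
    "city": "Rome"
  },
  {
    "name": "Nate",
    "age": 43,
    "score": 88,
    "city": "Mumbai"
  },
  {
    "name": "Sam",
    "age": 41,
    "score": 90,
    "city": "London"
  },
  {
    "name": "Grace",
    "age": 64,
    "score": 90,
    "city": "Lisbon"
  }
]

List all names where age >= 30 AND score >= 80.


Checking both conditions:
  Uma (age=30, score=65) -> no
  Quinn (age=52, score=68) -> no
  Karen (age=34, score=63) -> no
  Nate (age=43, score=88) -> YES
  Sam (age=41, score=90) -> YES
  Grace (age=64, score=90) -> YES


ANSWER: Nate, Sam, Grace


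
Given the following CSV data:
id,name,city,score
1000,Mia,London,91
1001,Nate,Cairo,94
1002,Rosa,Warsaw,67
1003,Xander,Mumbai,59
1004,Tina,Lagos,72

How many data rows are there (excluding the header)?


Counting rows (excluding header):
Header: id,name,city,score
Data rows: 5

ANSWER: 5


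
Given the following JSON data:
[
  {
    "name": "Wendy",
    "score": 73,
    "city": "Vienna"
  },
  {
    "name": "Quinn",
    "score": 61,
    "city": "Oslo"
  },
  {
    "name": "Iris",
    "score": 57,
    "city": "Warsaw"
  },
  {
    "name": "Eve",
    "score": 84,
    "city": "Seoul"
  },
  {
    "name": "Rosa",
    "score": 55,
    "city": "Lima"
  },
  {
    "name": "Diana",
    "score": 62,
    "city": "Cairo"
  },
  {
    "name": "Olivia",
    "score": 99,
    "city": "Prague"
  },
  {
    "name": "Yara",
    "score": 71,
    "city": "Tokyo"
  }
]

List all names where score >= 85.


Filtering records where score >= 85:
  Wendy (score=73) -> no
  Quinn (score=61) -> no
  Iris (score=57) -> no
  Eve (score=84) -> no
  Rosa (score=55) -> no
  Diana (score=62) -> no
  Olivia (score=99) -> YES
  Yara (score=71) -> no


ANSWER: Olivia


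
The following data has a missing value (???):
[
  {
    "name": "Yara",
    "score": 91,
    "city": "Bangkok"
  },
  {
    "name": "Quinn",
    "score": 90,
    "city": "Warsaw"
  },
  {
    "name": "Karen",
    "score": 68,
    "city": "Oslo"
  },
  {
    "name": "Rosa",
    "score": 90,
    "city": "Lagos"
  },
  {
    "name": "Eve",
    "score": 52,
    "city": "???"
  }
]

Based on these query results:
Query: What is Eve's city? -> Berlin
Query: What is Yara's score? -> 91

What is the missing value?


The missing value is Eve's city
From query: Eve's city = Berlin

ANSWER: Berlin


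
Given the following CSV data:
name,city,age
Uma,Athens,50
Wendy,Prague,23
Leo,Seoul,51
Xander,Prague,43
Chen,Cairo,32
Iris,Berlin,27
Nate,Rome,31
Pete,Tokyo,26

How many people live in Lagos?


Scanning city column for 'Lagos':
Total matches: 0

ANSWER: 0


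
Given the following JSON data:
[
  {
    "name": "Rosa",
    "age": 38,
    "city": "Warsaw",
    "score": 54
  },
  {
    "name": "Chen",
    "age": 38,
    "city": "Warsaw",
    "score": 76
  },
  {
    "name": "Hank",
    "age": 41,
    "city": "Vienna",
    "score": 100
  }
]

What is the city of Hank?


Looking up record where name = Hank
Record index: 2
Field 'city' = Vienna

ANSWER: Vienna


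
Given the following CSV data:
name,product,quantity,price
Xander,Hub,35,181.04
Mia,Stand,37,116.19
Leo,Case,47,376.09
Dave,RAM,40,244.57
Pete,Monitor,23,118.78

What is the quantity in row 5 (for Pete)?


Row 5: Pete
Column 'quantity' = 23

ANSWER: 23


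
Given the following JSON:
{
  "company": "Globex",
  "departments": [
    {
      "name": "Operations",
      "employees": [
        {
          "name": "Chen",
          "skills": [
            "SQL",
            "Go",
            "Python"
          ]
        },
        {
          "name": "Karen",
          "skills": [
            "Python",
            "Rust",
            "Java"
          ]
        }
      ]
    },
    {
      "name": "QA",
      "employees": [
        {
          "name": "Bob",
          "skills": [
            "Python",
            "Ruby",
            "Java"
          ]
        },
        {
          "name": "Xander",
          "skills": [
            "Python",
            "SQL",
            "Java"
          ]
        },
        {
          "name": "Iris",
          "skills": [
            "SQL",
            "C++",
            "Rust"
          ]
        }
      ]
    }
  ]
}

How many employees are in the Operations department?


Path: departments[0].employees
Count: 2

ANSWER: 2


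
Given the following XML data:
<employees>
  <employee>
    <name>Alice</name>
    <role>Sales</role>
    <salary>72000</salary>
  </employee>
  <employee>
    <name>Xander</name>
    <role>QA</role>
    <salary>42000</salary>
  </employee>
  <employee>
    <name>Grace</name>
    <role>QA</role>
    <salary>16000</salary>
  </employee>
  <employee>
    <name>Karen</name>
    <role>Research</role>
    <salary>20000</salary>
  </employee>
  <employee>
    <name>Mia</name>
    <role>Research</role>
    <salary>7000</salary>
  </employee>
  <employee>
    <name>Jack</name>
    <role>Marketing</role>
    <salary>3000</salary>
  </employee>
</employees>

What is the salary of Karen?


Searching for <employee> with <name>Karen</name>
Found at position 4
<salary>20000</salary>

ANSWER: 20000


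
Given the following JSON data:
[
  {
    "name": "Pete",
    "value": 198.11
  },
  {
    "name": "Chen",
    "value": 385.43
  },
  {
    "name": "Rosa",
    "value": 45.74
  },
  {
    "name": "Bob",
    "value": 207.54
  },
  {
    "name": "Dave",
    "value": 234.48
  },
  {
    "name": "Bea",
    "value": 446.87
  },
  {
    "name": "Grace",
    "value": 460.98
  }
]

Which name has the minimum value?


Comparing values:
  Pete: 198.11
  Chen: 385.43
  Rosa: 45.74
  Bob: 207.54
  Dave: 234.48
  Bea: 446.87
  Grace: 460.98
Minimum: Rosa (45.74)

ANSWER: Rosa


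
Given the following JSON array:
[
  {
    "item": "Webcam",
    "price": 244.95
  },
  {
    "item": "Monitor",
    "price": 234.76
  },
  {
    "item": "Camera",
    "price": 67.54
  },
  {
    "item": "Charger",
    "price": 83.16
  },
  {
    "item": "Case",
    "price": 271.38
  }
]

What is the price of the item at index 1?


Array index 1 -> Monitor
price = 234.76

ANSWER: 234.76


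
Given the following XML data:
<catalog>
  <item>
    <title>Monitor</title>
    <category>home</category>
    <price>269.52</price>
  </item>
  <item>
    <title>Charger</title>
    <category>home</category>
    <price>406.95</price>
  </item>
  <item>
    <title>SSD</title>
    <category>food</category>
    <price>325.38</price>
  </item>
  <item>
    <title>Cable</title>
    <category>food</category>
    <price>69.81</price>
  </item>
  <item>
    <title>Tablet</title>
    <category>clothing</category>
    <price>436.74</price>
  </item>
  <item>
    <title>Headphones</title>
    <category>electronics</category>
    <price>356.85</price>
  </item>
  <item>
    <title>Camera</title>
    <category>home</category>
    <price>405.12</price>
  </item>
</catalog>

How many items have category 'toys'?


Scanning <item> elements for <category>toys</category>:
Count: 0

ANSWER: 0


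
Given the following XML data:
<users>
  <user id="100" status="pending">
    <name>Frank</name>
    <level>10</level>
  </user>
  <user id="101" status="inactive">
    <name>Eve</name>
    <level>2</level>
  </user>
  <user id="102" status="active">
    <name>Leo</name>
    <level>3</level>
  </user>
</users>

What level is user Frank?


Finding user: Frank
<level>10</level>

ANSWER: 10


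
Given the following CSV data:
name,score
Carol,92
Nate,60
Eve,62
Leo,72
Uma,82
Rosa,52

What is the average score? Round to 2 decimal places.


Scores: 92, 60, 62, 72, 82, 52
Sum = 420
Count = 6
Average = 420 / 6 = 70.00

ANSWER: 70.00


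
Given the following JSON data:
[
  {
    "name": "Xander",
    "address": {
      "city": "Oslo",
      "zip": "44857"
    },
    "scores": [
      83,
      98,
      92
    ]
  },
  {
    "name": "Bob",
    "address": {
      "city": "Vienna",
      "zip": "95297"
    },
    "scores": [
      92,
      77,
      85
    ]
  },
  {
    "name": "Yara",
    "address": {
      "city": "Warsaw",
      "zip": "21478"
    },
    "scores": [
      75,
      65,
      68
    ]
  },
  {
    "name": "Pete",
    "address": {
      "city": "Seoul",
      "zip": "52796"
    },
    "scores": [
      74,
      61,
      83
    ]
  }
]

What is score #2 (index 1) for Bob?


Path: records[1].scores[1]
Value: 77

ANSWER: 77


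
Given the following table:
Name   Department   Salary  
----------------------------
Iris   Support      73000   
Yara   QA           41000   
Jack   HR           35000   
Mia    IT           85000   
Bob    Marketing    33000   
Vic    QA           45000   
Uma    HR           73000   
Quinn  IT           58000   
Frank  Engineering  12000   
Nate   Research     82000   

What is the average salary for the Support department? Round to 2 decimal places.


Support department members:
  Iris: 73000
Sum = 73000
Count = 1
Average = 73000 / 1 = 73000.00

ANSWER: 73000.00


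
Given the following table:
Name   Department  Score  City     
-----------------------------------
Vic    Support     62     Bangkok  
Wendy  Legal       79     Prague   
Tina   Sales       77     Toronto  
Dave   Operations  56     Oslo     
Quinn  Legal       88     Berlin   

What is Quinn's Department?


Row 5: Quinn
Department = Legal

ANSWER: Legal


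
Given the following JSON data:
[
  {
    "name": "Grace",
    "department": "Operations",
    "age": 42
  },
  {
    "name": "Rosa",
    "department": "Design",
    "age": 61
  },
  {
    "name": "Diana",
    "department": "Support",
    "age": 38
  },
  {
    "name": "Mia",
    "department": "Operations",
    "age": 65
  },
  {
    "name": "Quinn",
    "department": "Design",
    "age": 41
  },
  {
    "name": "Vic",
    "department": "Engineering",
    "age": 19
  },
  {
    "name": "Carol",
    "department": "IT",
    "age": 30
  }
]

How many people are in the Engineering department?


Scanning records for department = Engineering
  Record 5: Vic
Count: 1

ANSWER: 1


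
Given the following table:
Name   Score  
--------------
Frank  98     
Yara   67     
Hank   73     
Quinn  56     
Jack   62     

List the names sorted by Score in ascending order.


Sorting by Score (ascending):
  Quinn: 56
  Jack: 62
  Yara: 67
  Hank: 73
  Frank: 98


ANSWER: Quinn, Jack, Yara, Hank, Frank


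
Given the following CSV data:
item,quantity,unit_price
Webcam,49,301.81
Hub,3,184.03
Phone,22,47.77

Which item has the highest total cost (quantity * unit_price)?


Computing row totals:
  Webcam: 14788.69
  Hub: 552.09
  Phone: 1050.94
Maximum: Webcam (14788.69)

ANSWER: Webcam


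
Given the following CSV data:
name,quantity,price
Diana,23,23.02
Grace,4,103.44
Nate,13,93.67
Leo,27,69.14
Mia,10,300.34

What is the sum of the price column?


Values in 'price' column:
  Row 1: 23.02
  Row 2: 103.44
  Row 3: 93.67
  Row 4: 69.14
  Row 5: 300.34
Sum = 23.02 + 103.44 + 93.67 + 69.14 + 300.34 = 589.61

ANSWER: 589.61


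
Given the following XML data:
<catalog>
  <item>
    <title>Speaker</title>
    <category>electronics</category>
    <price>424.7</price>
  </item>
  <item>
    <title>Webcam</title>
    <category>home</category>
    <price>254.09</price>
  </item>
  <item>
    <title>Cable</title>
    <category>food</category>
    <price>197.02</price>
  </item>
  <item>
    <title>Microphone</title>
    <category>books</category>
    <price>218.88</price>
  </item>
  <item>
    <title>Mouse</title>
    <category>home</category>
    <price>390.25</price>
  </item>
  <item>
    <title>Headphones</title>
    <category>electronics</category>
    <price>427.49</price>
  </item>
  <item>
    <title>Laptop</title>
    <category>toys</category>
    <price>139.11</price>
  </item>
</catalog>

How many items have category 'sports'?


Scanning <item> elements for <category>sports</category>:
Count: 0

ANSWER: 0


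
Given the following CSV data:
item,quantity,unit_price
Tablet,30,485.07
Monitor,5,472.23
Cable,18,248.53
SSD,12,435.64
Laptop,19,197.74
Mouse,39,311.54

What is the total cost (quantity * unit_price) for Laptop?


Row: Laptop
quantity = 19
unit_price = 197.74
total = 19 * 197.74 = 3757.06

ANSWER: 3757.06


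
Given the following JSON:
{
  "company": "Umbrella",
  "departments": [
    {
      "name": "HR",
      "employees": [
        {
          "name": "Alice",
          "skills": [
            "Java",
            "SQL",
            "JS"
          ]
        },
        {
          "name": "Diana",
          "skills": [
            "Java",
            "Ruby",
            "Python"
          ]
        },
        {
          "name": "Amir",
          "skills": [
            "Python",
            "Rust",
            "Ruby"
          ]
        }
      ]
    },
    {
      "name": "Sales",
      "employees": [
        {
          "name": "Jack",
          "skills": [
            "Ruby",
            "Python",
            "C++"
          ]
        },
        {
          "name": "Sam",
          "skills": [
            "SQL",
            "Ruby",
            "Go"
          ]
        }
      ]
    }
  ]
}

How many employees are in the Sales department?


Path: departments[1].employees
Count: 2

ANSWER: 2


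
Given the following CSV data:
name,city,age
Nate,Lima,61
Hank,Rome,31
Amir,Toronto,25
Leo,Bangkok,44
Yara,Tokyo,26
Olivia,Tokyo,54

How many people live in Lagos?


Scanning city column for 'Lagos':
Total matches: 0

ANSWER: 0


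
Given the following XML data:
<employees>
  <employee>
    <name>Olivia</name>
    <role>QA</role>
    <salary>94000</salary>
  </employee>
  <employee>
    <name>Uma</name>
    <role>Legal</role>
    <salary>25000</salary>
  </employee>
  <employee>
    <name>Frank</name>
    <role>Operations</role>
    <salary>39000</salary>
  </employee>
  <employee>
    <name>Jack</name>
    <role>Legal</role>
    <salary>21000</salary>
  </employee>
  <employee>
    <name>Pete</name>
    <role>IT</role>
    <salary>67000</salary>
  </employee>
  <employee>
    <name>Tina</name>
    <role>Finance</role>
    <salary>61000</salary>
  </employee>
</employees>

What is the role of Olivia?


Searching for <employee> with <name>Olivia</name>
Found at position 1
<role>QA</role>

ANSWER: QA


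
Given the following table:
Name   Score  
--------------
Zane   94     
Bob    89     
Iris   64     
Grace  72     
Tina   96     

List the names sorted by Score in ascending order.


Sorting by Score (ascending):
  Iris: 64
  Grace: 72
  Bob: 89
  Zane: 94
  Tina: 96


ANSWER: Iris, Grace, Bob, Zane, Tina


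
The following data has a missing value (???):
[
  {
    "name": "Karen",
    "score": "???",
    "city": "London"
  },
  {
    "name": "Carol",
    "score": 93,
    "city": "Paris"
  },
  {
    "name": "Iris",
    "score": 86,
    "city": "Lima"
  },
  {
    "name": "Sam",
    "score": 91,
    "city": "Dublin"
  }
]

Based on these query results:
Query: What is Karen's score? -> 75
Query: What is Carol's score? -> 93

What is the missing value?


The missing value is Karen's score
From query: Karen's score = 75

ANSWER: 75


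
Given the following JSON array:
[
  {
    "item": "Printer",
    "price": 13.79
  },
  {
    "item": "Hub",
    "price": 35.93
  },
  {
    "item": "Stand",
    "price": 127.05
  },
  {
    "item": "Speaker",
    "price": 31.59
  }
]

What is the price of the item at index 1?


Array index 1 -> Hub
price = 35.93

ANSWER: 35.93


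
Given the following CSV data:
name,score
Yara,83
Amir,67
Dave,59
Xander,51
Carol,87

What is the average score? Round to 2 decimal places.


Scores: 83, 67, 59, 51, 87
Sum = 347
Count = 5
Average = 347 / 5 = 69.40

ANSWER: 69.40


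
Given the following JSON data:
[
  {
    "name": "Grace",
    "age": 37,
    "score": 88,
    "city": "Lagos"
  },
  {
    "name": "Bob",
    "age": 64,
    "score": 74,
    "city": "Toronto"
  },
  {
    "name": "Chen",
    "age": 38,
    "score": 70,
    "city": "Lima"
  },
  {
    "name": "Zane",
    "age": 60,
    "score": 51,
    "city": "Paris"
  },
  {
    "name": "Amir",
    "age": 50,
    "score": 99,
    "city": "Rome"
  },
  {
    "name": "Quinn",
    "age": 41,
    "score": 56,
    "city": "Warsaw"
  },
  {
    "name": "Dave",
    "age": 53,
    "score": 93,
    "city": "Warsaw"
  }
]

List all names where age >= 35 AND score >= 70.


Checking both conditions:
  Grace (age=37, score=88) -> YES
  Bob (age=64, score=74) -> YES
  Chen (age=38, score=70) -> YES
  Zane (age=60, score=51) -> no
  Amir (age=50, score=99) -> YES
  Quinn (age=41, score=56) -> no
  Dave (age=53, score=93) -> YES


ANSWER: Grace, Bob, Chen, Amir, Dave


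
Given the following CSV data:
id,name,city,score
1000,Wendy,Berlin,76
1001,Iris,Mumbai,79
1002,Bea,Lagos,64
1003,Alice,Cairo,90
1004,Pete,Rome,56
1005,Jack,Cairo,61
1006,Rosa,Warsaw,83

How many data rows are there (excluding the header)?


Counting rows (excluding header):
Header: id,name,city,score
Data rows: 7

ANSWER: 7


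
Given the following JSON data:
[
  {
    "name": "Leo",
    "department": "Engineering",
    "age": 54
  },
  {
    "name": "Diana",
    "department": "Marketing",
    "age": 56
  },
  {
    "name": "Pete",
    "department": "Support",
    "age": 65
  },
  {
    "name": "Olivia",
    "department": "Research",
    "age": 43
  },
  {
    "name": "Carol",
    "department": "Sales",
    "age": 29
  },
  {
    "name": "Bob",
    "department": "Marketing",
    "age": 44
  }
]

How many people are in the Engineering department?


Scanning records for department = Engineering
  Record 0: Leo
Count: 1

ANSWER: 1


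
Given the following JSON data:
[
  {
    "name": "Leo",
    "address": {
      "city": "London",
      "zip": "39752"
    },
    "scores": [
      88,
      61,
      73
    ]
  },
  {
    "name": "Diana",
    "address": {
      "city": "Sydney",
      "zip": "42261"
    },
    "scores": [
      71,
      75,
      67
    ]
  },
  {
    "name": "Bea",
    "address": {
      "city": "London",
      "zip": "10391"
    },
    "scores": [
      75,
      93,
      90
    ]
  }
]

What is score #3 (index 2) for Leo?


Path: records[0].scores[2]
Value: 73

ANSWER: 73


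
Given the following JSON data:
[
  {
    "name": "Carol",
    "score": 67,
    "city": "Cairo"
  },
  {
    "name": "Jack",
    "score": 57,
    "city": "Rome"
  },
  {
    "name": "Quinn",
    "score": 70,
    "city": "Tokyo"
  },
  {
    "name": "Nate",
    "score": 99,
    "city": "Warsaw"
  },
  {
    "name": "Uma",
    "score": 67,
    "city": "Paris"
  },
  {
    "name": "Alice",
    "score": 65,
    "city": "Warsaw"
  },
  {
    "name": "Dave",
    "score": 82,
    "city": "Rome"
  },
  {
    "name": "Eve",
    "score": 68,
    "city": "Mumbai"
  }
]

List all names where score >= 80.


Filtering records where score >= 80:
  Carol (score=67) -> no
  Jack (score=57) -> no
  Quinn (score=70) -> no
  Nate (score=99) -> YES
  Uma (score=67) -> no
  Alice (score=65) -> no
  Dave (score=82) -> YES
  Eve (score=68) -> no


ANSWER: Nate, Dave


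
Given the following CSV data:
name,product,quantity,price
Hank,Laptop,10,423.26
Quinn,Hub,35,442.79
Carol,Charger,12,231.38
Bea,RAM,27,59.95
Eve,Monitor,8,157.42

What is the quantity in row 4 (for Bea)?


Row 4: Bea
Column 'quantity' = 27

ANSWER: 27


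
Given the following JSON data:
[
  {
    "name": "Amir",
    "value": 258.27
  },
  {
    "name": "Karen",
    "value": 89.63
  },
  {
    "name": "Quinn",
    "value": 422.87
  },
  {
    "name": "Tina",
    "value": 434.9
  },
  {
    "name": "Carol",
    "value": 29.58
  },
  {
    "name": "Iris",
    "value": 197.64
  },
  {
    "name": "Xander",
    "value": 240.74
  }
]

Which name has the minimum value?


Comparing values:
  Amir: 258.27
  Karen: 89.63
  Quinn: 422.87
  Tina: 434.9
  Carol: 29.58
  Iris: 197.64
  Xander: 240.74
Minimum: Carol (29.58)

ANSWER: Carol


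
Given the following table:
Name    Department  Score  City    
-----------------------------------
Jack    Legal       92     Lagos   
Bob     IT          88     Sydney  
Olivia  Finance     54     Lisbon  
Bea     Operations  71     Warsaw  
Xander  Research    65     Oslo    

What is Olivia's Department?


Row 3: Olivia
Department = Finance

ANSWER: Finance


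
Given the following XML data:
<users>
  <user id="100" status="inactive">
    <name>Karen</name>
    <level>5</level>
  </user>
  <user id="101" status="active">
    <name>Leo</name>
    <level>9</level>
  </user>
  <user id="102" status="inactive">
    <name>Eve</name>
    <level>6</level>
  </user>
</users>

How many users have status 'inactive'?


Counting users with status='inactive':
  Karen (id=100) -> MATCH
  Eve (id=102) -> MATCH
Count: 2

ANSWER: 2


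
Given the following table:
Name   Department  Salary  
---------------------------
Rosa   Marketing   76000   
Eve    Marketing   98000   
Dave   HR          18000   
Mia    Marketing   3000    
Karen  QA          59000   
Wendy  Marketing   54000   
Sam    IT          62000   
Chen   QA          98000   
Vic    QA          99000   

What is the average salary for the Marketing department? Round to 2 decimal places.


Marketing department members:
  Rosa: 76000
  Eve: 98000
  Mia: 3000
  Wendy: 54000
Sum = 231000
Count = 4
Average = 231000 / 4 = 57750.00

ANSWER: 57750.00


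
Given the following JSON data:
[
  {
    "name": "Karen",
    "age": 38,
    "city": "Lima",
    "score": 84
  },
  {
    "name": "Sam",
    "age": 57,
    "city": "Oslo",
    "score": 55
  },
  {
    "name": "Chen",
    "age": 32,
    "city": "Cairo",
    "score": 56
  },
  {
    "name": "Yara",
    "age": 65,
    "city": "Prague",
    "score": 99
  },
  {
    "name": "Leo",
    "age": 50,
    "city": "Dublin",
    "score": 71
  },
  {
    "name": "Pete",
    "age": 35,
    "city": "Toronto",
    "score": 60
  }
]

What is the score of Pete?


Looking up record where name = Pete
Record index: 5
Field 'score' = 60

ANSWER: 60


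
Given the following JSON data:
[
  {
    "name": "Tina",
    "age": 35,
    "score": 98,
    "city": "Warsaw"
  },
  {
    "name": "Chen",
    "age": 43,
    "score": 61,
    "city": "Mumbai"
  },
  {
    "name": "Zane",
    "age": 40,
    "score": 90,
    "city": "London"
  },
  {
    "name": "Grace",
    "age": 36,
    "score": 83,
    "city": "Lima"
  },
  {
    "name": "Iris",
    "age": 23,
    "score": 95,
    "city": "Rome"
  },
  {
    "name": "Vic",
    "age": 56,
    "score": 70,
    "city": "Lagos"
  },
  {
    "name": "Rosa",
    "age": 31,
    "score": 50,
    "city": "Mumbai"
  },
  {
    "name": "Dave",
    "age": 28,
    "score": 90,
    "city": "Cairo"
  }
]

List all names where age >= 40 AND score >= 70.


Checking both conditions:
  Tina (age=35, score=98) -> no
  Chen (age=43, score=61) -> no
  Zane (age=40, score=90) -> YES
  Grace (age=36, score=83) -> no
  Iris (age=23, score=95) -> no
  Vic (age=56, score=70) -> YES
  Rosa (age=31, score=50) -> no
  Dave (age=28, score=90) -> no


ANSWER: Zane, Vic


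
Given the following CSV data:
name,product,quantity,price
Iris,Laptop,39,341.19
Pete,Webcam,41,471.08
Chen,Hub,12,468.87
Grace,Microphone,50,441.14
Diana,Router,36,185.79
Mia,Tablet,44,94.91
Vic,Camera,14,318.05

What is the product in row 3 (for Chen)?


Row 3: Chen
Column 'product' = Hub

ANSWER: Hub


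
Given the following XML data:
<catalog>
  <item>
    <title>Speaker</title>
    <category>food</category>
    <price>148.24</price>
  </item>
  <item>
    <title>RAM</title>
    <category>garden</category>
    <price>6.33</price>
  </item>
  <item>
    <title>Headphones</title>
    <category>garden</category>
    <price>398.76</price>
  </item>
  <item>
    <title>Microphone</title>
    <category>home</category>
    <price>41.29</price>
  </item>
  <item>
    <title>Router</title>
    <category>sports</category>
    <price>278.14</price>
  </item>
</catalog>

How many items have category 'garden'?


Scanning <item> elements for <category>garden</category>:
  Item 2: RAM -> MATCH
  Item 3: Headphones -> MATCH
Count: 2

ANSWER: 2


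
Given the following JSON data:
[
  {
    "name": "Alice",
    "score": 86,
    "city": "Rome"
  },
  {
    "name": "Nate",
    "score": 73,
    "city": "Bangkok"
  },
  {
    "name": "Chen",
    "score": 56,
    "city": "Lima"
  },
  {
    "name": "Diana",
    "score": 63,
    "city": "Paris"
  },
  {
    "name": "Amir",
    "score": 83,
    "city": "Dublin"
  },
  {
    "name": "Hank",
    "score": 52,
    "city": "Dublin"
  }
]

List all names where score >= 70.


Filtering records where score >= 70:
  Alice (score=86) -> YES
  Nate (score=73) -> YES
  Chen (score=56) -> no
  Diana (score=63) -> no
  Amir (score=83) -> YES
  Hank (score=52) -> no


ANSWER: Alice, Nate, Amir


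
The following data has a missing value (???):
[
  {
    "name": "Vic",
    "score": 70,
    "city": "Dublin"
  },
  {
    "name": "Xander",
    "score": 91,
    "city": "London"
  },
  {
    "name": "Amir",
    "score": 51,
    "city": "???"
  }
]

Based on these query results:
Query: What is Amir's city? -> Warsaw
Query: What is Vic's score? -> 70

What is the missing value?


The missing value is Amir's city
From query: Amir's city = Warsaw

ANSWER: Warsaw


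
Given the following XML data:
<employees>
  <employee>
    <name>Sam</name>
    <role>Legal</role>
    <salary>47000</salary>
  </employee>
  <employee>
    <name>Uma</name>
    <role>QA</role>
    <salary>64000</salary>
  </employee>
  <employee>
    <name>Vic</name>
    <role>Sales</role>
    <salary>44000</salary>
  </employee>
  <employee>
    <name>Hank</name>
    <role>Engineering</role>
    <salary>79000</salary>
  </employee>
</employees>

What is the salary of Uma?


Searching for <employee> with <name>Uma</name>
Found at position 2
<salary>64000</salary>

ANSWER: 64000


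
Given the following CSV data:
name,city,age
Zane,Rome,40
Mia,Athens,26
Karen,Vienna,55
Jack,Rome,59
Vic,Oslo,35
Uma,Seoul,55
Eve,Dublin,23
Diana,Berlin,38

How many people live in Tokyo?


Scanning city column for 'Tokyo':
Total matches: 0

ANSWER: 0


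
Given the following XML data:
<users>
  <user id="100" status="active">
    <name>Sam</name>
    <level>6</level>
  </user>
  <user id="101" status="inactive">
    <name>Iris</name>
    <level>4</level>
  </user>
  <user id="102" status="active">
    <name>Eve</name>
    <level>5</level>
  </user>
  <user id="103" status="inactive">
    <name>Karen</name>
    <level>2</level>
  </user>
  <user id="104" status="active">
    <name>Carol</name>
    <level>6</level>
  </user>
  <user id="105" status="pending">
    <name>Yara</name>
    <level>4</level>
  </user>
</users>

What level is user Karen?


Finding user: Karen
<level>2</level>

ANSWER: 2


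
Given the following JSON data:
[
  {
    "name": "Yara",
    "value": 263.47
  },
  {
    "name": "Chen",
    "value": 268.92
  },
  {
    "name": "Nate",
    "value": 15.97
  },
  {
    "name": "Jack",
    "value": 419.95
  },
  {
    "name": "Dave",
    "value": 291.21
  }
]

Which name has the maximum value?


Comparing values:
  Yara: 263.47
  Chen: 268.92
  Nate: 15.97
  Jack: 419.95
  Dave: 291.21
Maximum: Jack (419.95)

ANSWER: Jack


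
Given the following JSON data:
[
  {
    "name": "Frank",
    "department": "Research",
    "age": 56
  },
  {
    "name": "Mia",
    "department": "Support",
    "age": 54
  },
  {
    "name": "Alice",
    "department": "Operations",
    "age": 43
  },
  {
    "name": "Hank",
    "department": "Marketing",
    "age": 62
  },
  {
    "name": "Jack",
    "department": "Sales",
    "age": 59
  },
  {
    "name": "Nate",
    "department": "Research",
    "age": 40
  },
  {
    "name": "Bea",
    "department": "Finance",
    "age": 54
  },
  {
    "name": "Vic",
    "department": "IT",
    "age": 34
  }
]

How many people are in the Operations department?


Scanning records for department = Operations
  Record 2: Alice
Count: 1

ANSWER: 1


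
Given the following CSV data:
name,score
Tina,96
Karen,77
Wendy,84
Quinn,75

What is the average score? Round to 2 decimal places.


Scores: 96, 77, 84, 75
Sum = 332
Count = 4
Average = 332 / 4 = 83.00

ANSWER: 83.00


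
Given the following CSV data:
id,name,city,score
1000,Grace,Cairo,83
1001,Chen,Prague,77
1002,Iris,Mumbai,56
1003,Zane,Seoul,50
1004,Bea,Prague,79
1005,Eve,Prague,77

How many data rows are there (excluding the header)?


Counting rows (excluding header):
Header: id,name,city,score
Data rows: 6

ANSWER: 6


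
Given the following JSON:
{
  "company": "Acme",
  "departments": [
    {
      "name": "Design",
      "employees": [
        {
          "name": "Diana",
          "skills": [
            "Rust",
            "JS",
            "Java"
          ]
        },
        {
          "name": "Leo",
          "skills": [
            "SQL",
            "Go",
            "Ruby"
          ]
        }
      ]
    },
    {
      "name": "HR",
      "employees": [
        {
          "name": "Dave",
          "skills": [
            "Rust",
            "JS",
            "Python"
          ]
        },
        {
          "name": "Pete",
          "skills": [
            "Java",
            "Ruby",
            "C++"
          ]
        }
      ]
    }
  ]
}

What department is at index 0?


Path: departments[0].name
Value: Design

ANSWER: Design


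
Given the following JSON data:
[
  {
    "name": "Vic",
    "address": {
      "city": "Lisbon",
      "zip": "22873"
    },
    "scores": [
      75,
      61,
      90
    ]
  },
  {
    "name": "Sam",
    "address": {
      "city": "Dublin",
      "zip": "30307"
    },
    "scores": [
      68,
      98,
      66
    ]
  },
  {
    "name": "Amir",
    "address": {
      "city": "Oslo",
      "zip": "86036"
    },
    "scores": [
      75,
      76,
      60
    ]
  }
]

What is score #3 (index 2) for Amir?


Path: records[2].scores[2]
Value: 60

ANSWER: 60


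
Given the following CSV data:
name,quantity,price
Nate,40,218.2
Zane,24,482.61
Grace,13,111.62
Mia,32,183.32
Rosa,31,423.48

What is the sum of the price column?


Values in 'price' column:
  Row 1: 218.2
  Row 2: 482.61
  Row 3: 111.62
  Row 4: 183.32
  Row 5: 423.48
Sum = 218.2 + 482.61 + 111.62 + 183.32 + 423.48 = 1419.23

ANSWER: 1419.23


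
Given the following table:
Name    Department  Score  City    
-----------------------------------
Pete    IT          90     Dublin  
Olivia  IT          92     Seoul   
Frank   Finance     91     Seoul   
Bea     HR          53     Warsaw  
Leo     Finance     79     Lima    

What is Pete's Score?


Row 1: Pete
Score = 90

ANSWER: 90


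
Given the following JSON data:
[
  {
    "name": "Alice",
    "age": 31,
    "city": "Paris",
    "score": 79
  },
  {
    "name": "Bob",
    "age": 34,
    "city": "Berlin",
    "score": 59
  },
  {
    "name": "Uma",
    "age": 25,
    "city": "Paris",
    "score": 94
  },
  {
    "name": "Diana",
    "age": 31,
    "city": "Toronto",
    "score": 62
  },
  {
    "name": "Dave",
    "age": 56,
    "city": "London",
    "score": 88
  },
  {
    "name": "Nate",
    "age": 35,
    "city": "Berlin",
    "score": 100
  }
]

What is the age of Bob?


Looking up record where name = Bob
Record index: 1
Field 'age' = 34

ANSWER: 34


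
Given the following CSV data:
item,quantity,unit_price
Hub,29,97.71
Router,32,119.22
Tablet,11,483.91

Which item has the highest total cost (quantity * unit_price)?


Computing row totals:
  Hub: 2833.59
  Router: 3815.04
  Tablet: 5323.01
Maximum: Tablet (5323.01)

ANSWER: Tablet


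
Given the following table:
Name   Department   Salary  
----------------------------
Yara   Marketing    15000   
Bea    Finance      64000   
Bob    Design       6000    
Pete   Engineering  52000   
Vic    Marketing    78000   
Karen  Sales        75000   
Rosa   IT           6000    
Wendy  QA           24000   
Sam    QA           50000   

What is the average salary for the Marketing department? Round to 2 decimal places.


Marketing department members:
  Yara: 15000
  Vic: 78000
Sum = 93000
Count = 2
Average = 93000 / 2 = 46500.00

ANSWER: 46500.00


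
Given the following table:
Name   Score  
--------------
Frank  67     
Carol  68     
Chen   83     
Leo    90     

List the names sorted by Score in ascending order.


Sorting by Score (ascending):
  Frank: 67
  Carol: 68
  Chen: 83
  Leo: 90


ANSWER: Frank, Carol, Chen, Leo


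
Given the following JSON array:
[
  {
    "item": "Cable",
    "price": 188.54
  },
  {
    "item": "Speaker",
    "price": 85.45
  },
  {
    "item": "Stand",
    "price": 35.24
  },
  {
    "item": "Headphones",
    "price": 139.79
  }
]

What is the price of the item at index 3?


Array index 3 -> Headphones
price = 139.79

ANSWER: 139.79


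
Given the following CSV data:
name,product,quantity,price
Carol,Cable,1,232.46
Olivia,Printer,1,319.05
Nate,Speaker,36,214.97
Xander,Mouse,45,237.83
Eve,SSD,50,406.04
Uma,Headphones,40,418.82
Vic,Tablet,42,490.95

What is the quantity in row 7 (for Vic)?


Row 7: Vic
Column 'quantity' = 42

ANSWER: 42
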